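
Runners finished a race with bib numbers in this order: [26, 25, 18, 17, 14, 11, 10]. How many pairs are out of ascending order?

Sweep left to right; for each value list the smaller values that follow it:
26 → 25, 18, 17, 14, 11, 10 → 6
25 → 18, 17, 14, 11, 10 → 5
18 → 17, 14, 11, 10 → 4
17 → 14, 11, 10 → 3
14 → 11, 10 → 2
11 → 10 → 1
10 → none → 0
Sum: 6 + 5 + 4 + 3 + 2 + 1 + 0 = 21

Inversions: 21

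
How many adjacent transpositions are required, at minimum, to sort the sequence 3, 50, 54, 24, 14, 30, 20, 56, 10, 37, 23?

27

The minimum number of adjacent swaps to sort an array equals its inversion count, since every such swap removes exactly one inversion.
Count inversions — for each element, later elements that are smaller:
3: none → 0
50: 24, 14, 30, 20, 10, 37, 23 → 7
54: 24, 14, 30, 20, 10, 37, 23 → 7
24: 14, 20, 10, 23 → 4
14: 10 → 1
30: 20, 10, 23 → 3
20: 10 → 1
56: 10, 37, 23 → 3
10: none → 0
37: 23 → 1
23: none → 0
Total inversions: 0 + 7 + 7 + 4 + 1 + 3 + 1 + 3 + 0 + 1 + 0 = 27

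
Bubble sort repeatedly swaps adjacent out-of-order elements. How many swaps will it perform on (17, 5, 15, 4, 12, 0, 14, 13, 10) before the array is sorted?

22 swaps

Minimum adjacent swaps = number of inversions (each swap of adjacent out-of-order elements removes one inversion and no swap can remove more).
Count inversions — for each element, later elements that are smaller:
17: 5, 15, 4, 12, 0, 14, 13, 10 → 8
5: 4, 0 → 2
15: 4, 12, 0, 14, 13, 10 → 6
4: 0 → 1
12: 0, 10 → 2
0: none → 0
14: 13, 10 → 2
13: 10 → 1
10: none → 0
Total inversions: 8 + 2 + 6 + 1 + 2 + 0 + 2 + 1 + 0 = 22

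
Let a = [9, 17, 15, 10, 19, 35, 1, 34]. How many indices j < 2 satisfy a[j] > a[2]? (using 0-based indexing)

The element at index 2 is 15.
Elements before it: 9, 17
Those larger than 15: 17

1 such element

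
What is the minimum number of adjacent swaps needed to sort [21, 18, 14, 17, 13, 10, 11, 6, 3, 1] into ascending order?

There are 43 adjacent swaps.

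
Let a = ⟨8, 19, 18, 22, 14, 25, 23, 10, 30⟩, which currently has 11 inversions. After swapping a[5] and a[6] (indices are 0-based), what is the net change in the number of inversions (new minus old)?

-1

Positions 5 and 6 hold 25 and 23; after swapping, the array is [8, 19, 18, 22, 14, 23, 25, 10, 30].
Count, for each position, how many later elements it exceeds:
8 → none → 0
19 → 18, 14, 10 → 3
18 → 14, 10 → 2
22 → 14, 10 → 2
14 → 10 → 1
23 → 10 → 1
25 → 10 → 1
10 → none → 0
30 → none → 0
Sum: 0 + 3 + 2 + 2 + 1 + 1 + 1 + 0 + 0 = 10
Change: 10 − 11 = -1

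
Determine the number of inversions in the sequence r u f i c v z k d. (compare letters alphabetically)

Count, for each position, how many later elements it exceeds:
r: 5
u: 5
f: 2
i: 2
c: 0
v: 2
z: 2
k: 1
d: 0
Sum: 5 + 5 + 2 + 2 + 0 + 2 + 2 + 1 + 0 = 19

19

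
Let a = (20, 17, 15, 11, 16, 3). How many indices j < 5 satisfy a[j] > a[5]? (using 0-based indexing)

5 such elements

The element at index 5 is 3.
Elements before it: 20, 17, 15, 11, 16
Those larger than 3: 20, 17, 15, 11, 16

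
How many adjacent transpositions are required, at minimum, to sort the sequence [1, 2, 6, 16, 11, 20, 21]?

1

Minimum adjacent swaps = number of inversions (each swap of adjacent out-of-order elements removes one inversion and no swap can remove more).
Count inversions — for each element, later elements that are smaller:
1: none → 0
2: none → 0
6: none → 0
16: 11 → 1
11: none → 0
20: none → 0
21: none → 0
Total inversions: 0 + 0 + 0 + 1 + 0 + 0 + 0 = 1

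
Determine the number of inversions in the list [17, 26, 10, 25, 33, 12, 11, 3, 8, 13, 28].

31

For each element, count later entries that are smaller:
17 → 10, 12, 11, 3, 8, 13 → 6
26 → 10, 25, 12, 11, 3, 8, 13 → 7
10 → 3, 8 → 2
25 → 12, 11, 3, 8, 13 → 5
33 → 12, 11, 3, 8, 13, 28 → 6
12 → 11, 3, 8 → 3
11 → 3, 8 → 2
3 → none → 0
8 → none → 0
13 → none → 0
28 → none → 0
Sum: 6 + 7 + 2 + 5 + 6 + 3 + 2 + 0 + 0 + 0 + 0 = 31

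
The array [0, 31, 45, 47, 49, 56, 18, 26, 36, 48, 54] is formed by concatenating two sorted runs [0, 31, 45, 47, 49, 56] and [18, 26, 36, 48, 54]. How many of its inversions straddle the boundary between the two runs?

17 cross-inversions

For each element r of the right run, count left-run elements greater than r:
r = 18: 31, 45, 47, 49, 56 → 5
r = 26: 31, 45, 47, 49, 56 → 5
r = 36: 45, 47, 49, 56 → 4
r = 48: 49, 56 → 2
r = 54: 56 → 1
Cross-inversions: 5 + 5 + 4 + 2 + 1 = 17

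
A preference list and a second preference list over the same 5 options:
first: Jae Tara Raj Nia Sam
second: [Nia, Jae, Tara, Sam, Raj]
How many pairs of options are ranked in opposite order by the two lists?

4 pairs

Assign each item its position (1..5) in the first ordering, then rewrite the second ordering as that position sequence:
positions: Jae→1, Tara→2, Raj→3, Nia→4, Sam→5
second ordering as positions: [4, 1, 2, 5, 3]
Discordant pairs = inversions in this position sequence.
4: 1, 2, 3 → 3
1: 0
2: 0
5: 3 → 1
3: 0
Total: 3 + 0 + 0 + 1 + 0 = 4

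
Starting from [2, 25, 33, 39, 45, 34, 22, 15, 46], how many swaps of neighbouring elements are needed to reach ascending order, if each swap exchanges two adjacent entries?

Minimum adjacent swaps = number of inversions (each swap of adjacent out-of-order elements removes one inversion and no swap can remove more).
Count inversions — for each element, later elements that are smaller:
2: none → 0
25: 22, 15 → 2
33: 22, 15 → 2
39: 34, 22, 15 → 3
45: 34, 22, 15 → 3
34: 22, 15 → 2
22: 15 → 1
15: none → 0
46: none → 0
Total inversions: 0 + 2 + 2 + 3 + 3 + 2 + 1 + 0 + 0 = 13

13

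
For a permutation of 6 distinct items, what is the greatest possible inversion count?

The maximum occurs when the array is in strictly decreasing order: every one of the C(6, 2) pairs is inverted.
C(6, 2) = 6·5/2 = 15

15 inversions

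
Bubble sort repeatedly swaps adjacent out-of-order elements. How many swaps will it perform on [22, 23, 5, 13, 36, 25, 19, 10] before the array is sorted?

The minimum number of adjacent swaps to sort an array equals its inversion count, since every such swap removes exactly one inversion.
Count inversions — for each element, later elements that are smaller:
22: 5, 13, 19, 10 → 4
23: 5, 13, 19, 10 → 4
5: none → 0
13: 10 → 1
36: 25, 19, 10 → 3
25: 19, 10 → 2
19: 10 → 1
10: none → 0
Total inversions: 4 + 4 + 0 + 1 + 3 + 2 + 1 + 0 = 15

15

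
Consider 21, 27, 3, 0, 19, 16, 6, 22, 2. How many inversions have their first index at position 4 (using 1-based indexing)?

The element at index 4 is 0.
Elements after it: 19, 16, 6, 22, 2
None of them are smaller than 0.

0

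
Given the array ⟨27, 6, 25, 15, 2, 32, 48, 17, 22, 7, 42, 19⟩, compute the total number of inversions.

There are 30 out-of-order pairs.

Count, for each position, how many later elements it exceeds:
27: 8
6: 1
25: 6
15: 2
2: 0
32: 4
48: 5
17: 1
22: 2
7: 0
42: 1
19: 0
Sum: 8 + 1 + 6 + 2 + 0 + 4 + 5 + 1 + 2 + 0 + 1 + 0 = 30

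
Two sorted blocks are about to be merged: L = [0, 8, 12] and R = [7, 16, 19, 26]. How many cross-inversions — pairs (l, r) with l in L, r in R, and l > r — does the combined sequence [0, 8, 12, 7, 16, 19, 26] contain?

2

Take each right-half value and tally the left-half values above it:
r = 7: 8, 12 → 2
r = 16: none → 0
r = 19: none → 0
r = 26: none → 0
Cross-inversions: 2 + 0 + 0 + 0 = 2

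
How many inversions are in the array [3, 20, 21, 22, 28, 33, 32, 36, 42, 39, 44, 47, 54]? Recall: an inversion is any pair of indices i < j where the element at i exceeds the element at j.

2

Sweep left to right; for each value list the smaller values that follow it:
3: 0
20: 0
21: 0
22: 0
28: 0
33: 1
32: 0
36: 0
42: 1
39: 0
44: 0
47: 0
54: 0
Sum: 0 + 0 + 0 + 0 + 0 + 1 + 0 + 0 + 1 + 0 + 0 + 0 + 0 = 2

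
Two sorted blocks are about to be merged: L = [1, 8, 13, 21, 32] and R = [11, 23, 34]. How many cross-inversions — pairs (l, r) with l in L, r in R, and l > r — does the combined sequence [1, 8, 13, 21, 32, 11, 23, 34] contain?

4 split inversions

Count, for every r in R, how many entries of L exceed r:
r = 11: 13, 21, 32 → 3
r = 23: 32 → 1
r = 34: none → 0
Cross-inversions: 3 + 1 + 0 = 4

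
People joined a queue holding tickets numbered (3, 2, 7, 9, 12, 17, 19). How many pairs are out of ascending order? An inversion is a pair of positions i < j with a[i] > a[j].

Out-of-order pairs: 1

For each element, count later entries that are smaller:
3 → 2 → 1
2 → none → 0
7 → none → 0
9 → none → 0
12 → none → 0
17 → none → 0
19 → none → 0
Sum: 1 + 0 + 0 + 0 + 0 + 0 + 0 = 1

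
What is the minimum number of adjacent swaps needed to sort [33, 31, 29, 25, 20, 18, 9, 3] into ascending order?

28 swaps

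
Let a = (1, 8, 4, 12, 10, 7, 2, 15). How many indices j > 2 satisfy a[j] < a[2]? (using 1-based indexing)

The element at index 2 is 8.
Elements after it: 4, 12, 10, 7, 2, 15
Those smaller than 8: 4, 7, 2

3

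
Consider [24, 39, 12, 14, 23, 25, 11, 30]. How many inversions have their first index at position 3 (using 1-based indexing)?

The element at index 3 is 12.
Elements after it: 14, 23, 25, 11, 30
Those smaller than 12: 11

1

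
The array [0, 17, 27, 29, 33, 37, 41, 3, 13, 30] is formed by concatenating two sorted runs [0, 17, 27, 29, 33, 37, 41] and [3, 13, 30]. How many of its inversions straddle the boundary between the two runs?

For each element r of the right run, count left-run elements greater than r:
r = 3: 17, 27, 29, 33, 37, 41 → 6
r = 13: 17, 27, 29, 33, 37, 41 → 6
r = 30: 33, 37, 41 → 3
Cross-inversions: 6 + 6 + 3 = 15

15 cross-inversions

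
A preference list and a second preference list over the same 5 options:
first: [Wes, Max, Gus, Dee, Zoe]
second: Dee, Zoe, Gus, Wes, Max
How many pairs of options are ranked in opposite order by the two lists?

8

Assign each item its position (1..5) in the first ordering, then rewrite the second ordering as that position sequence:
positions: Wes→1, Max→2, Gus→3, Dee→4, Zoe→5
second ordering as positions: [4, 5, 3, 1, 2]
Discordant pairs = inversions in this position sequence.
4: 3, 1, 2 → 3
5: 3, 1, 2 → 3
3: 1, 2 → 2
1: 0
2: 0
Total: 3 + 3 + 2 + 0 + 0 = 8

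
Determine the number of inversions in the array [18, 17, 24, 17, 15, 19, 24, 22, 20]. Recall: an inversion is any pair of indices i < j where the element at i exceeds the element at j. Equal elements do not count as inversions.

Inversions: 13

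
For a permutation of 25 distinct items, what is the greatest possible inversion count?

300 inversions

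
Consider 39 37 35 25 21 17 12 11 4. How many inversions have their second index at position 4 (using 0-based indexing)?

4

The element at index 4 is 21.
Elements before it: 39, 37, 35, 25
Those larger than 21: 39, 37, 35, 25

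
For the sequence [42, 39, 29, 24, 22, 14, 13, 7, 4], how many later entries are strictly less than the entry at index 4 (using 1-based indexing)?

5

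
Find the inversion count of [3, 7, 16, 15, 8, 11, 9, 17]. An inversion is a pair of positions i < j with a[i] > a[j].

8 inversions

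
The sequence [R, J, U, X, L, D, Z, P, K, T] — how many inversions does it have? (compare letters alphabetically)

22

Sweep left to right; for each value list the smaller values that follow it:
R: 5
J: 1
U: 5
X: 5
L: 2
D: 0
Z: 3
P: 1
K: 0
T: 0
Sum: 5 + 1 + 5 + 5 + 2 + 0 + 3 + 1 + 0 + 0 = 22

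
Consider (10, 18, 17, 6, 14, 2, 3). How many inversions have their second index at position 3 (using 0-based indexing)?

3 such elements

The element at index 3 is 6.
Elements before it: 10, 18, 17
Those larger than 6: 10, 18, 17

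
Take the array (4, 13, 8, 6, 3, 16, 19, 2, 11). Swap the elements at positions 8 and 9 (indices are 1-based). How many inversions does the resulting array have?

Positions 8 and 9 hold 2 and 11; after swapping, the array is [4, 13, 8, 6, 3, 16, 19, 11, 2].
Sweep left to right; for each value list the smaller values that follow it:
4 → 3, 2 → 2
13 → 8, 6, 3, 11, 2 → 5
8 → 6, 3, 2 → 3
6 → 3, 2 → 2
3 → 2 → 1
16 → 11, 2 → 2
19 → 11, 2 → 2
11 → 2 → 1
2 → none → 0
Sum: 2 + 5 + 3 + 2 + 1 + 2 + 2 + 1 + 0 = 18

18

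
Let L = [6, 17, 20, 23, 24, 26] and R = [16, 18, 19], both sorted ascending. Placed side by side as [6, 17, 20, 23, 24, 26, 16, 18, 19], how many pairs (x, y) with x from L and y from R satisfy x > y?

13 split inversions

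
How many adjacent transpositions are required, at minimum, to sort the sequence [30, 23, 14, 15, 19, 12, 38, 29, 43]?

14 adjacent swaps

Minimum adjacent swaps = number of inversions (each swap of adjacent out-of-order elements removes one inversion and no swap can remove more).
Count inversions — for each element, later elements that are smaller:
30: 23, 14, 15, 19, 12, 29 → 6
23: 14, 15, 19, 12 → 4
14: 12 → 1
15: 12 → 1
19: 12 → 1
12: none → 0
38: 29 → 1
29: none → 0
43: none → 0
Total inversions: 6 + 4 + 1 + 1 + 1 + 0 + 1 + 0 + 0 = 14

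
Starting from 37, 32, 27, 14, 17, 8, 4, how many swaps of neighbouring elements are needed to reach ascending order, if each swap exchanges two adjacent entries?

20 swaps

Each adjacent swap fixes exactly one inversion, so the minimum swap count equals the number of inversions.
Count inversions — for each element, later elements that are smaller:
37: 32, 27, 14, 17, 8, 4 → 6
32: 27, 14, 17, 8, 4 → 5
27: 14, 17, 8, 4 → 4
14: 8, 4 → 2
17: 8, 4 → 2
8: 4 → 1
4: none → 0
Total inversions: 6 + 5 + 4 + 2 + 2 + 1 + 0 = 20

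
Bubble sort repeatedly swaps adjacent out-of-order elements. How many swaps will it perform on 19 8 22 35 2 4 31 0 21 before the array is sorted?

20

Minimum adjacent swaps = number of inversions (each swap of adjacent out-of-order elements removes one inversion and no swap can remove more).
Count inversions — for each element, later elements that are smaller:
19: 8, 2, 4, 0 → 4
8: 2, 4, 0 → 3
22: 2, 4, 0, 21 → 4
35: 2, 4, 31, 0, 21 → 5
2: 0 → 1
4: 0 → 1
31: 0, 21 → 2
0: none → 0
21: none → 0
Total inversions: 4 + 3 + 4 + 5 + 1 + 1 + 2 + 0 + 0 = 20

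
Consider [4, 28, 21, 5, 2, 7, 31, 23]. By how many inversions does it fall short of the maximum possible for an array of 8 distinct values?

17 inversions short

Maximum inversions for 8 distinct elements is C(8, 2) = 8·7/2 = 28.
Current inversions — for each element, count later smaller elements:
4: 1
28: 5
21: 3
5: 1
2: 0
7: 0
31: 1
23: 0
Current total: 1 + 5 + 3 + 1 + 0 + 0 + 1 + 0 = 11
Shortfall: 28 − 11 = 17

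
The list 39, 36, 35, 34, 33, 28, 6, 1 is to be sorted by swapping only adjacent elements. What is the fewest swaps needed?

There are 28 adjacent swaps.

Each adjacent swap fixes exactly one inversion, so the minimum swap count equals the number of inversions.
Count inversions — for each element, later elements that are smaller:
39: 36, 35, 34, 33, 28, 6, 1 → 7
36: 35, 34, 33, 28, 6, 1 → 6
35: 34, 33, 28, 6, 1 → 5
34: 33, 28, 6, 1 → 4
33: 28, 6, 1 → 3
28: 6, 1 → 2
6: 1 → 1
1: none → 0
Total inversions: 7 + 6 + 5 + 4 + 3 + 2 + 1 + 0 = 28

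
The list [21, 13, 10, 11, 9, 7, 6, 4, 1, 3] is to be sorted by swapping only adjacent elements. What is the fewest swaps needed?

The minimum number of adjacent swaps to sort an array equals its inversion count, since every such swap removes exactly one inversion.
Count inversions — for each element, later elements that are smaller:
21: 13, 10, 11, 9, 7, 6, 4, 1, 3 → 9
13: 10, 11, 9, 7, 6, 4, 1, 3 → 8
10: 9, 7, 6, 4, 1, 3 → 6
11: 9, 7, 6, 4, 1, 3 → 6
9: 7, 6, 4, 1, 3 → 5
7: 6, 4, 1, 3 → 4
6: 4, 1, 3 → 3
4: 1, 3 → 2
1: none → 0
3: none → 0
Total inversions: 9 + 8 + 6 + 6 + 5 + 4 + 3 + 2 + 0 + 0 = 43

43 swaps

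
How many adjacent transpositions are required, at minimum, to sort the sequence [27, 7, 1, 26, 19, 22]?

The minimum number of adjacent swaps to sort an array equals its inversion count, since every such swap removes exactly one inversion.
Count inversions — for each element, later elements that are smaller:
27: 7, 1, 26, 19, 22 → 5
7: 1 → 1
1: none → 0
26: 19, 22 → 2
19: none → 0
22: none → 0
Total inversions: 5 + 1 + 0 + 2 + 0 + 0 = 8

8 adjacent swaps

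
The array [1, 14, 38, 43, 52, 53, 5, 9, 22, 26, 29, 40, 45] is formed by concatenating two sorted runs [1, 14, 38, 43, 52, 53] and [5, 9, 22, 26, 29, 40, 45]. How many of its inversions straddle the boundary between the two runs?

27

Take each right-half value and tally the left-half values above it:
r = 5: 14, 38, 43, 52, 53 → 5
r = 9: 14, 38, 43, 52, 53 → 5
r = 22: 38, 43, 52, 53 → 4
r = 26: 38, 43, 52, 53 → 4
r = 29: 38, 43, 52, 53 → 4
r = 40: 43, 52, 53 → 3
r = 45: 52, 53 → 2
Cross-inversions: 5 + 5 + 4 + 4 + 4 + 3 + 2 = 27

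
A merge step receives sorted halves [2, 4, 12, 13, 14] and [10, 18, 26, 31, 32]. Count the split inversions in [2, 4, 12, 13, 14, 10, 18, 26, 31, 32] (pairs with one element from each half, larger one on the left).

Take each right-half value and tally the left-half values above it:
r = 10: 12, 13, 14 → 3
r = 18: none → 0
r = 26: none → 0
r = 31: none → 0
r = 32: none → 0
Cross-inversions: 3 + 0 + 0 + 0 + 0 = 3

3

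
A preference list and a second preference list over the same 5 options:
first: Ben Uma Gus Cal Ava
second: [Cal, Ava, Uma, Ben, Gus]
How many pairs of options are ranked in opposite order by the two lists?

Assign each item its position (1..5) in the first ordering, then rewrite the second ordering as that position sequence:
positions: Ben→1, Uma→2, Gus→3, Cal→4, Ava→5
second ordering as positions: [4, 5, 2, 1, 3]
Discordant pairs = inversions in this position sequence.
4: 2, 1, 3 → 3
5: 2, 1, 3 → 3
2: 1 → 1
1: 0
3: 0
Total: 3 + 3 + 1 + 0 + 0 = 7

7 pairs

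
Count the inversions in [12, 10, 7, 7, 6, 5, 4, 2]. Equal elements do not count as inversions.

27

For each element, count later entries that are smaller:
12 → 10, 7, 7, 6, 5, 4, 2 → 7
10 → 7, 7, 6, 5, 4, 2 → 6
7 → 6, 5, 4, 2 → 4
7 → 6, 5, 4, 2 → 4
6 → 5, 4, 2 → 3
5 → 4, 2 → 2
4 → 2 → 1
2 → none → 0
Sum: 7 + 6 + 4 + 4 + 3 + 2 + 1 + 0 = 27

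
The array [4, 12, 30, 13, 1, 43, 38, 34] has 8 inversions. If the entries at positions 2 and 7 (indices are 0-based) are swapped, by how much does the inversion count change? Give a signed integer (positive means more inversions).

Positions 2 and 7 hold 30 and 34; after swapping, the array is [4, 12, 34, 13, 1, 43, 38, 30].
For each element, count later entries that are smaller:
4: 1
12: 1
34: 3
13: 1
1: 0
43: 2
38: 1
30: 0
Sum: 1 + 1 + 3 + 1 + 0 + 2 + 1 + 0 = 9
Change: 9 − 8 = +1

+1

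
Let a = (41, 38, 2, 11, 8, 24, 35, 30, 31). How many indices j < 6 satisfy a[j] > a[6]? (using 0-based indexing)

The element at index 6 is 35.
Elements before it: 41, 38, 2, 11, 8, 24
Those larger than 35: 41, 38

2 such elements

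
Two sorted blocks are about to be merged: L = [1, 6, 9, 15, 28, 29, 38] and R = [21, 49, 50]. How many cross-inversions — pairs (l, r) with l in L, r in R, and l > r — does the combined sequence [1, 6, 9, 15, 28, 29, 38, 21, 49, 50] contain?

3 split inversions

Count, for every r in R, how many entries of L exceed r:
r = 21: 28, 29, 38 → 3
r = 49: none → 0
r = 50: none → 0
Cross-inversions: 3 + 0 + 0 = 3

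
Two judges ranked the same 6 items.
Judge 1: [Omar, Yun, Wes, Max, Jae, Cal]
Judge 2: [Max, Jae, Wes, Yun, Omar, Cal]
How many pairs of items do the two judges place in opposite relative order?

9 discordant pairs

Assign each item its position (1..6) in the first ordering, then rewrite the second ordering as that position sequence:
positions: Omar→1, Yun→2, Wes→3, Max→4, Jae→5, Cal→6
second ordering as positions: [4, 5, 3, 2, 1, 6]
Discordant pairs = inversions in this position sequence.
4: 3, 2, 1 → 3
5: 3, 2, 1 → 3
3: 2, 1 → 2
2: 1 → 1
1: 0
6: 0
Total: 3 + 3 + 2 + 1 + 0 + 0 = 9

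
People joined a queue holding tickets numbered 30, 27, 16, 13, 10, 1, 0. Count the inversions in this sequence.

For each element, count later entries that are smaller:
30: 6
27: 5
16: 4
13: 3
10: 2
1: 1
0: 0
Sum: 6 + 5 + 4 + 3 + 2 + 1 + 0 = 21

21 out-of-order pairs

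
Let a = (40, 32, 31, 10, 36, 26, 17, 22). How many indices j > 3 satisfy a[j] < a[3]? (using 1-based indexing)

4

The element at index 3 is 31.
Elements after it: 10, 36, 26, 17, 22
Those smaller than 31: 10, 26, 17, 22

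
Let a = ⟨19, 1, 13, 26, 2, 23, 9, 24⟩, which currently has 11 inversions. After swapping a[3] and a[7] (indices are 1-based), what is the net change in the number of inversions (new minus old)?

Positions 3 and 7 hold 13 and 9; after swapping, the array is [19, 1, 9, 26, 2, 23, 13, 24].
Count, for each position, how many later elements it exceeds:
19: 4
1: 0
9: 1
26: 4
2: 0
23: 1
13: 0
24: 0
Sum: 4 + 0 + 1 + 4 + 0 + 1 + 0 + 0 = 10
Change: 10 − 11 = -1

-1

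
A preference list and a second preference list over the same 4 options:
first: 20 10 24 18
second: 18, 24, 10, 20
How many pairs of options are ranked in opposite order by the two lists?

Assign each item its position (1..4) in the first ordering, then rewrite the second ordering as that position sequence:
positions: 20→1, 10→2, 24→3, 18→4
second ordering as positions: [4, 3, 2, 1]
Discordant pairs = inversions in this position sequence.
4: 3, 2, 1 → 3
3: 2, 1 → 2
2: 1 → 1
1: 0
Total: 3 + 2 + 1 + 0 = 6

6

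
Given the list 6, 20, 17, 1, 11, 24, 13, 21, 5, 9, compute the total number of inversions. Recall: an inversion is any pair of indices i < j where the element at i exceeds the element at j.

For each element, count later entries that are smaller:
6: 2
20: 6
17: 5
1: 0
11: 2
24: 4
13: 2
21: 2
5: 0
9: 0
Sum: 2 + 6 + 5 + 0 + 2 + 4 + 2 + 2 + 0 + 0 = 23

23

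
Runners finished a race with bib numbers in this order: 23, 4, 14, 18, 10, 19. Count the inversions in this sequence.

7 inversions

Listing every pair i<j with a[i]>a[j] (using 1-based positions):
(1,2): 23 > 4
(1,3): 23 > 14
(1,4): 23 > 18
(1,5): 23 > 10
(1,6): 23 > 19
(3,5): 14 > 10
(4,5): 18 > 10
That's 7 pairs.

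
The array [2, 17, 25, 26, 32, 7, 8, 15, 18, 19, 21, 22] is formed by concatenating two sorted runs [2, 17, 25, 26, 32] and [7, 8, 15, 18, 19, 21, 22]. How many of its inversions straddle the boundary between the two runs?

For each element r of the right run, count left-run elements greater than r:
r = 7: 17, 25, 26, 32 → 4
r = 8: 17, 25, 26, 32 → 4
r = 15: 17, 25, 26, 32 → 4
r = 18: 25, 26, 32 → 3
r = 19: 25, 26, 32 → 3
r = 21: 25, 26, 32 → 3
r = 22: 25, 26, 32 → 3
Cross-inversions: 4 + 4 + 4 + 3 + 3 + 3 + 3 = 24

24 cross-inversions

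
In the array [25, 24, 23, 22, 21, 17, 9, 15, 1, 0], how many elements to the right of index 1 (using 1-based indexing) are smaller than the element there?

The element at index 1 is 25.
Elements after it: 24, 23, 22, 21, 17, 9, 15, 1, 0
Those smaller than 25: 24, 23, 22, 21, 17, 9, 15, 1, 0

9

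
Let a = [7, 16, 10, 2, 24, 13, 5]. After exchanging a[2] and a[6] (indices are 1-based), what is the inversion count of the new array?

10

Positions 2 and 6 hold 16 and 13; after swapping, the array is [7, 13, 10, 2, 24, 16, 5].
Count, for each position, how many later elements it exceeds:
7 → 2, 5 → 2
13 → 10, 2, 5 → 3
10 → 2, 5 → 2
2 → none → 0
24 → 16, 5 → 2
16 → 5 → 1
5 → none → 0
Sum: 2 + 3 + 2 + 0 + 2 + 1 + 0 = 10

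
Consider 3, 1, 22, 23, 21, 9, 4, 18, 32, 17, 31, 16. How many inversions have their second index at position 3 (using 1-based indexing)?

0

The element at index 3 is 22.
Elements before it: 3, 1
None of them are larger than 22.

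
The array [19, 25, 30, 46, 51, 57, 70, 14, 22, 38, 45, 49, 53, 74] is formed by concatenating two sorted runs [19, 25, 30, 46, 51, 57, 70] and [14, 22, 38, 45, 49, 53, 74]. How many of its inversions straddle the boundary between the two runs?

26 cross-inversions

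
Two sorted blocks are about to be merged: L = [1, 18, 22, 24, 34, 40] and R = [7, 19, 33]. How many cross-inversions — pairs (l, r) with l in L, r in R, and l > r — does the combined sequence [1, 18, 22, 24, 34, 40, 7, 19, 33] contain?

11 split inversions

Count, for every r in R, how many entries of L exceed r:
r = 7: 18, 22, 24, 34, 40 → 5
r = 19: 22, 24, 34, 40 → 4
r = 33: 34, 40 → 2
Cross-inversions: 5 + 4 + 2 = 11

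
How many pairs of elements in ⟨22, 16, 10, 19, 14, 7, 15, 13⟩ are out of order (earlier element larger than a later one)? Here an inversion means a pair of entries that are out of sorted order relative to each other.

There are 20 out-of-order pairs.

Count, for each position, how many later elements it exceeds:
22 → 16, 10, 19, 14, 7, 15, 13 → 7
16 → 10, 14, 7, 15, 13 → 5
10 → 7 → 1
19 → 14, 7, 15, 13 → 4
14 → 7, 13 → 2
7 → none → 0
15 → 13 → 1
13 → none → 0
Sum: 7 + 5 + 1 + 4 + 2 + 0 + 1 + 0 = 20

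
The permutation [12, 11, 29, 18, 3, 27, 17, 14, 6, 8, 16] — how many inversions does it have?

For each element, count later entries that are smaller:
12: 4
11: 3
29: 8
18: 6
3: 0
27: 5
17: 4
14: 2
6: 0
8: 0
16: 0
Sum: 4 + 3 + 8 + 6 + 0 + 5 + 4 + 2 + 0 + 0 + 0 = 32

32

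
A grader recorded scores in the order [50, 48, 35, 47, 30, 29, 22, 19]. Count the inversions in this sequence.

Element-by-element contributions:
50 → 48, 35, 47, 30, 29, 22, 19 → 7
48 → 35, 47, 30, 29, 22, 19 → 6
35 → 30, 29, 22, 19 → 4
47 → 30, 29, 22, 19 → 4
30 → 29, 22, 19 → 3
29 → 22, 19 → 2
22 → 19 → 1
19 → none → 0
Sum: 7 + 6 + 4 + 4 + 3 + 2 + 1 + 0 = 27

Out-of-order pairs: 27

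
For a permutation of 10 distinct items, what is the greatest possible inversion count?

45 inversions

The maximum occurs when the array is in strictly decreasing order: every one of the C(10, 2) pairs is inverted.
C(10, 2) = 10·9/2 = 45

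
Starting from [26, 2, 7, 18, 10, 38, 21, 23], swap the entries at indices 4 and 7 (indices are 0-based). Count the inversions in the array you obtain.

Positions 4 and 7 hold 10 and 23; after swapping, the array is [26, 2, 7, 18, 23, 38, 21, 10].
Element-by-element contributions:
26 → 2, 7, 18, 23, 21, 10 → 6
2 → none → 0
7 → none → 0
18 → 10 → 1
23 → 21, 10 → 2
38 → 21, 10 → 2
21 → 10 → 1
10 → none → 0
Sum: 6 + 0 + 0 + 1 + 2 + 2 + 1 + 0 = 12

12 inversions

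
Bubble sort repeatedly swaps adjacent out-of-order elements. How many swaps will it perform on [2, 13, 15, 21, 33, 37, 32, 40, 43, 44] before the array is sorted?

Minimum adjacent swaps = number of inversions (each swap of adjacent out-of-order elements removes one inversion and no swap can remove more).
Count inversions — for each element, later elements that are smaller:
2: none → 0
13: none → 0
15: none → 0
21: none → 0
33: 32 → 1
37: 32 → 1
32: none → 0
40: none → 0
43: none → 0
44: none → 0
Total inversions: 0 + 0 + 0 + 0 + 1 + 1 + 0 + 0 + 0 + 0 = 2

There are 2 adjacent swaps.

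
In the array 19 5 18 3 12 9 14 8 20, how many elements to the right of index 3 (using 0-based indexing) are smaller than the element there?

0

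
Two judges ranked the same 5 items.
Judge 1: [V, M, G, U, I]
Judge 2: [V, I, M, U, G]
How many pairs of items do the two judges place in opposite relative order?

4

Assign each item its position (1..5) in the first ordering, then rewrite the second ordering as that position sequence:
positions: V→1, M→2, G→3, U→4, I→5
second ordering as positions: [1, 5, 2, 4, 3]
Discordant pairs = inversions in this position sequence.
1: 0
5: 2, 4, 3 → 3
2: 0
4: 3 → 1
3: 0
Total: 0 + 3 + 0 + 1 + 0 = 4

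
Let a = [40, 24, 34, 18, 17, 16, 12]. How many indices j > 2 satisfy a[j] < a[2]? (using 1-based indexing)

4

The element at index 2 is 24.
Elements after it: 34, 18, 17, 16, 12
Those smaller than 24: 18, 17, 16, 12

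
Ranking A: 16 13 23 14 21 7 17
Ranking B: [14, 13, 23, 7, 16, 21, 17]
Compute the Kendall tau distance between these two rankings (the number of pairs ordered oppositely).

Assign each item its position (1..7) in the first ordering, then rewrite the second ordering as that position sequence:
positions: 16→1, 13→2, 23→3, 14→4, 21→5, 7→6, 17→7
second ordering as positions: [4, 2, 3, 6, 1, 5, 7]
Discordant pairs = inversions in this position sequence.
4: 2, 3, 1 → 3
2: 1 → 1
3: 1 → 1
6: 1, 5 → 2
1: 0
5: 0
7: 0
Total: 3 + 1 + 1 + 2 + 0 + 0 + 0 = 7

7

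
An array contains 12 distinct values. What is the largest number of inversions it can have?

66 inversions

The maximum occurs when the array is in strictly decreasing order: every one of the C(12, 2) pairs is inverted.
C(12, 2) = 12·11/2 = 66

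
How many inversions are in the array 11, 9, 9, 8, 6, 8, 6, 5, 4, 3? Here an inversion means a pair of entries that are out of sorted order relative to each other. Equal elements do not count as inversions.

41

Element-by-element contributions:
11 → 9, 9, 8, 6, 8, 6, 5, 4, 3 → 9
9 → 8, 6, 8, 6, 5, 4, 3 → 7
9 → 8, 6, 8, 6, 5, 4, 3 → 7
8 → 6, 6, 5, 4, 3 → 5
6 → 5, 4, 3 → 3
8 → 6, 5, 4, 3 → 4
6 → 5, 4, 3 → 3
5 → 4, 3 → 2
4 → 3 → 1
3 → none → 0
Sum: 9 + 7 + 7 + 5 + 3 + 4 + 3 + 2 + 1 + 0 = 41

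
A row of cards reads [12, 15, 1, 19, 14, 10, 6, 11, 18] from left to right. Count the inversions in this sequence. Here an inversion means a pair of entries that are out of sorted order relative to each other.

Count, for each position, how many later elements it exceeds:
12 → 1, 10, 6, 11 → 4
15 → 1, 14, 10, 6, 11 → 5
1 → none → 0
19 → 14, 10, 6, 11, 18 → 5
14 → 10, 6, 11 → 3
10 → 6 → 1
6 → none → 0
11 → none → 0
18 → none → 0
Sum: 4 + 5 + 0 + 5 + 3 + 1 + 0 + 0 + 0 = 18

Out-of-order pairs: 18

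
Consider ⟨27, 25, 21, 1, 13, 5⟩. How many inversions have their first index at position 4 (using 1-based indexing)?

0

The element at index 4 is 1.
Elements after it: 13, 5
None of them are smaller than 1.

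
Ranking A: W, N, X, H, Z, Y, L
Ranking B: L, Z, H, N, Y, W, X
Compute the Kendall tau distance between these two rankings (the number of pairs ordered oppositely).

Assign each item its position (1..7) in the first ordering, then rewrite the second ordering as that position sequence:
positions: W→1, N→2, X→3, H→4, Z→5, Y→6, L→7
second ordering as positions: [7, 5, 4, 2, 6, 1, 3]
Discordant pairs = inversions in this position sequence.
7: 5, 4, 2, 6, 1, 3 → 6
5: 4, 2, 1, 3 → 4
4: 2, 1, 3 → 3
2: 1 → 1
6: 1, 3 → 2
1: 0
3: 0
Total: 6 + 4 + 3 + 1 + 2 + 0 + 0 = 16

16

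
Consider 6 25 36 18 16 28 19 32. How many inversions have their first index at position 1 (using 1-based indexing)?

0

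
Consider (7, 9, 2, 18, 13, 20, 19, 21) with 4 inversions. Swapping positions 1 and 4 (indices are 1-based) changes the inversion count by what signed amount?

+3

Positions 1 and 4 hold 7 and 18; after swapping, the array is [18, 9, 2, 7, 13, 20, 19, 21].
Sweep left to right; for each value list the smaller values that follow it:
18: 4
9: 2
2: 0
7: 0
13: 0
20: 1
19: 0
21: 0
Sum: 4 + 2 + 0 + 0 + 0 + 1 + 0 + 0 = 7
Change: 7 − 4 = +3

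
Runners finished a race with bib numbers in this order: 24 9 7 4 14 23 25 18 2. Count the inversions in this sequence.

Inversions: 19

Element-by-element contributions:
24 → 9, 7, 4, 14, 23, 18, 2 → 7
9 → 7, 4, 2 → 3
7 → 4, 2 → 2
4 → 2 → 1
14 → 2 → 1
23 → 18, 2 → 2
25 → 18, 2 → 2
18 → 2 → 1
2 → none → 0
Sum: 7 + 3 + 2 + 1 + 1 + 2 + 2 + 1 + 0 = 19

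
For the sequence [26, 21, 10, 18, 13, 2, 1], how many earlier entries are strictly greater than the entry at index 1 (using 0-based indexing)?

1 such element

The element at index 1 is 21.
Elements before it: 26
Those larger than 21: 26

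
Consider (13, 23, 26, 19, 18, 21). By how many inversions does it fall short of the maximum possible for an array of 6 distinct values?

Maximum inversions for 6 distinct elements is C(6, 2) = 6·5/2 = 15.
Current inversions — for each element, count later smaller elements:
13: 0
23: 3
26: 3
19: 1
18: 0
21: 0
Current total: 0 + 3 + 3 + 1 + 0 + 0 = 7
Shortfall: 15 − 7 = 8

8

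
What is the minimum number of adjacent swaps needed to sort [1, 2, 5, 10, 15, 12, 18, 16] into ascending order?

2

Minimum adjacent swaps = number of inversions (each swap of adjacent out-of-order elements removes one inversion and no swap can remove more).
Count inversions — for each element, later elements that are smaller:
1: none → 0
2: none → 0
5: none → 0
10: none → 0
15: 12 → 1
12: none → 0
18: 16 → 1
16: none → 0
Total inversions: 0 + 0 + 0 + 0 + 1 + 0 + 1 + 0 = 2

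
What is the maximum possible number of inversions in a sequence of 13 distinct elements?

There are 78 inversions.

A reversed (strictly descending) arrangement makes every pair an inversion, giving C(13, 2) inversions.
C(13, 2) = 13·12/2 = 78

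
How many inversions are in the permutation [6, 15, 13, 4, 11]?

Listing every pair i<j with a[i]>a[j] (using 1-based positions):
(1,4): 6 > 4
(2,3): 15 > 13
(2,4): 15 > 4
(2,5): 15 > 11
(3,4): 13 > 4
(3,5): 13 > 11
That's 6 pairs.

6 out-of-order pairs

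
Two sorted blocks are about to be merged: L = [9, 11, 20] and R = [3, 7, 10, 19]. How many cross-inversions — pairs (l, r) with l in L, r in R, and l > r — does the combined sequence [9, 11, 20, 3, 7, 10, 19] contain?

9 cross-inversions

Take each right-half value and tally the left-half values above it:
r = 3: 9, 11, 20 → 3
r = 7: 9, 11, 20 → 3
r = 10: 11, 20 → 2
r = 19: 20 → 1
Cross-inversions: 3 + 3 + 2 + 1 = 9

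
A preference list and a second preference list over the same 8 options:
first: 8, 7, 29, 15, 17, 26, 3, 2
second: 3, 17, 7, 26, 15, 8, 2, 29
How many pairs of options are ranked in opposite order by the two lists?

17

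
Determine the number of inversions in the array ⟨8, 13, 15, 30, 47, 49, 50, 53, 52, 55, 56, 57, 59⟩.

Count, for each position, how many later elements it exceeds:
8: 0
13: 0
15: 0
30: 0
47: 0
49: 0
50: 0
53: 1
52: 0
55: 0
56: 0
57: 0
59: 0
Sum: 0 + 0 + 0 + 0 + 0 + 0 + 0 + 1 + 0 + 0 + 0 + 0 + 0 = 1

1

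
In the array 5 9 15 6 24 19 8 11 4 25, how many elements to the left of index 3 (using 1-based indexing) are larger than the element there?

0

The element at index 3 is 15.
Elements before it: 5, 9
None of them are larger than 15.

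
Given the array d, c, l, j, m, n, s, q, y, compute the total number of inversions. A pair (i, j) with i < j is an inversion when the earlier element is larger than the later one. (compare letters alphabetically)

There are 3 out-of-order pairs.

For each element, count later entries that are smaller:
d: 1
c: 0
l: 1
j: 0
m: 0
n: 0
s: 1
q: 0
y: 0
Sum: 1 + 0 + 1 + 0 + 0 + 0 + 1 + 0 + 0 = 3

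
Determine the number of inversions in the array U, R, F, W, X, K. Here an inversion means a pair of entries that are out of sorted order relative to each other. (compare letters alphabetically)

7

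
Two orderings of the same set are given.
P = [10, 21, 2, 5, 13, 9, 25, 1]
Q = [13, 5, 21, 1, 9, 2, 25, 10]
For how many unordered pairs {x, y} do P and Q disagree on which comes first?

Assign each item its position (1..8) in the first ordering, then rewrite the second ordering as that position sequence:
positions: 10→1, 21→2, 2→3, 5→4, 13→5, 9→6, 25→7, 1→8
second ordering as positions: [5, 4, 2, 8, 6, 3, 7, 1]
Discordant pairs = inversions in this position sequence.
5: 4, 2, 3, 1 → 4
4: 2, 3, 1 → 3
2: 1 → 1
8: 6, 3, 7, 1 → 4
6: 3, 1 → 2
3: 1 → 1
7: 1 → 1
1: 0
Total: 4 + 3 + 1 + 4 + 2 + 1 + 1 + 0 = 16

16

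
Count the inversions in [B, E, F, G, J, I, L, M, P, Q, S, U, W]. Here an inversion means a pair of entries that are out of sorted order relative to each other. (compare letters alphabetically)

Element-by-element contributions:
B → none → 0
E → none → 0
F → none → 0
G → none → 0
J → I → 1
I → none → 0
L → none → 0
M → none → 0
P → none → 0
Q → none → 0
S → none → 0
U → none → 0
W → none → 0
Sum: 0 + 0 + 0 + 0 + 1 + 0 + 0 + 0 + 0 + 0 + 0 + 0 + 0 = 1

1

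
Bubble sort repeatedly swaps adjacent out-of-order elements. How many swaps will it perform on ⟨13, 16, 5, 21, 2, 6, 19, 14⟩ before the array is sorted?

Minimum adjacent swaps = number of inversions (each swap of adjacent out-of-order elements removes one inversion and no swap can remove more).
Count inversions — for each element, later elements that are smaller:
13: 5, 2, 6 → 3
16: 5, 2, 6, 14 → 4
5: 2 → 1
21: 2, 6, 19, 14 → 4
2: none → 0
6: none → 0
19: 14 → 1
14: none → 0
Total inversions: 3 + 4 + 1 + 4 + 0 + 0 + 1 + 0 = 13

There are 13 swaps.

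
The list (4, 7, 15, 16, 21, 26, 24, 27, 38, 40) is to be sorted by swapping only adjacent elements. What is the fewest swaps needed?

1 adjacent swap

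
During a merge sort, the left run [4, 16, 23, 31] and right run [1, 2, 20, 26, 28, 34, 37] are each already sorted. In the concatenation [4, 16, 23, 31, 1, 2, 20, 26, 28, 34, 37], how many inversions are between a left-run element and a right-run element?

Take each right-half value and tally the left-half values above it:
r = 1: 4, 16, 23, 31 → 4
r = 2: 4, 16, 23, 31 → 4
r = 20: 23, 31 → 2
r = 26: 31 → 1
r = 28: 31 → 1
r = 34: none → 0
r = 37: none → 0
Cross-inversions: 4 + 4 + 2 + 1 + 1 + 0 + 0 = 12

12 split inversions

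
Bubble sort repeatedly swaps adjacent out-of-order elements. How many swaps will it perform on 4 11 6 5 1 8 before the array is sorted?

There are 8 swaps.

The minimum number of adjacent swaps to sort an array equals its inversion count, since every such swap removes exactly one inversion.
Count inversions — for each element, later elements that are smaller:
4: 1 → 1
11: 6, 5, 1, 8 → 4
6: 5, 1 → 2
5: 1 → 1
1: none → 0
8: none → 0
Total inversions: 1 + 4 + 2 + 1 + 0 + 0 = 8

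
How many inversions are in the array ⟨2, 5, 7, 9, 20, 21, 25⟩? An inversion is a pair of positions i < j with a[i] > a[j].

Element-by-element contributions:
2 → none → 0
5 → none → 0
7 → none → 0
9 → none → 0
20 → none → 0
21 → none → 0
25 → none → 0
Sum: 0 + 0 + 0 + 0 + 0 + 0 + 0 = 0

0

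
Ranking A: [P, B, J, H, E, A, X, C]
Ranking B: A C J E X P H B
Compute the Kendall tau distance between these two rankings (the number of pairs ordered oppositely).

Assign each item its position (1..8) in the first ordering, then rewrite the second ordering as that position sequence:
positions: P→1, B→2, J→3, H→4, E→5, A→6, X→7, C→8
second ordering as positions: [6, 8, 3, 5, 7, 1, 4, 2]
Discordant pairs = inversions in this position sequence.
6: 3, 5, 1, 4, 2 → 5
8: 3, 5, 7, 1, 4, 2 → 6
3: 1, 2 → 2
5: 1, 4, 2 → 3
7: 1, 4, 2 → 3
1: 0
4: 2 → 1
2: 0
Total: 5 + 6 + 2 + 3 + 3 + 0 + 1 + 0 = 20

20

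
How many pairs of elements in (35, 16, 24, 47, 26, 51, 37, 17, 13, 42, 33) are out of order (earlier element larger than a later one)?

27 inversions

Sweep left to right; for each value list the smaller values that follow it:
35 → 16, 24, 26, 17, 13, 33 → 6
16 → 13 → 1
24 → 17, 13 → 2
47 → 26, 37, 17, 13, 42, 33 → 6
26 → 17, 13 → 2
51 → 37, 17, 13, 42, 33 → 5
37 → 17, 13, 33 → 3
17 → 13 → 1
13 → none → 0
42 → 33 → 1
33 → none → 0
Sum: 6 + 1 + 2 + 6 + 2 + 5 + 3 + 1 + 0 + 1 + 0 = 27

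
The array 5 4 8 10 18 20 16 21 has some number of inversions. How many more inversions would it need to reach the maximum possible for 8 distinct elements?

25

Maximum inversions for 8 distinct elements is C(8, 2) = 8·7/2 = 28.
Current inversions — for each element, count later smaller elements:
5: 1
4: 0
8: 0
10: 0
18: 1
20: 1
16: 0
21: 0
Current total: 1 + 0 + 0 + 0 + 1 + 1 + 0 + 0 = 3
Shortfall: 28 − 3 = 25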